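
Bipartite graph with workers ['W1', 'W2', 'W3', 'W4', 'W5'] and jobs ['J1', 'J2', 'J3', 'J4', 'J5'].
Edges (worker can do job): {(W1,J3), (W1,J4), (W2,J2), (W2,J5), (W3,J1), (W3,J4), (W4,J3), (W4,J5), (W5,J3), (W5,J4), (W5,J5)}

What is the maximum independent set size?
Maximum independent set = 5

By König's theorem:
- Min vertex cover = Max matching = 5
- Max independent set = Total vertices - Min vertex cover
- Max independent set = 10 - 5 = 5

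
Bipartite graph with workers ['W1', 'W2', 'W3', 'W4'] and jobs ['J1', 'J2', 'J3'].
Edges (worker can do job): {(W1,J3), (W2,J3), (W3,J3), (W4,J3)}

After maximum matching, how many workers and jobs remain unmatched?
Unmatched: 3 workers, 2 jobs

Maximum matching size: 1
Workers: 4 total, 1 matched, 3 unmatched
Jobs: 3 total, 1 matched, 2 unmatched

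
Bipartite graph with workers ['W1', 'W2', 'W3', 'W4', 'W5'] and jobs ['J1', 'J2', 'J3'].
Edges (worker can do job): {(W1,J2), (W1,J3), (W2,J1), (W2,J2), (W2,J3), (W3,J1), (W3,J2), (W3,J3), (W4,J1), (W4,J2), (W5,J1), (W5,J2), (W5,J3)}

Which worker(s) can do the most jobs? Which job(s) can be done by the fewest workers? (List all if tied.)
Most versatile: W2, W3, W5 (3 jobs); Least covered: J1, J3 (4 workers)

Worker degrees (jobs they can do): W1:2, W2:3, W3:3, W4:2, W5:3
Job degrees (workers who can do it): J1:4, J2:5, J3:4

Maximum worker degree is 3, achieved by: W2, W3, W5
Minimum job degree is 4, achieved by: J1, J3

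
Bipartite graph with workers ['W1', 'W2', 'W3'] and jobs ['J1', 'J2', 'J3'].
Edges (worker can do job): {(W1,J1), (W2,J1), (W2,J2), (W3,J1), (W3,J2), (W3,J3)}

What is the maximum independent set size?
Maximum independent set = 3

By König's theorem:
- Min vertex cover = Max matching = 3
- Max independent set = Total vertices - Min vertex cover
- Max independent set = 6 - 3 = 3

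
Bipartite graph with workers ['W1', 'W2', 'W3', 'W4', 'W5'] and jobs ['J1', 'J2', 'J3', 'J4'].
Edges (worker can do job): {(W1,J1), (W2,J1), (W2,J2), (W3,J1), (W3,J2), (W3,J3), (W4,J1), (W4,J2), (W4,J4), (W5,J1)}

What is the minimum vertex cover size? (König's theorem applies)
Minimum vertex cover size = 4

By König's theorem: in bipartite graphs,
min vertex cover = max matching = 4

Maximum matching has size 4, so minimum vertex cover also has size 4.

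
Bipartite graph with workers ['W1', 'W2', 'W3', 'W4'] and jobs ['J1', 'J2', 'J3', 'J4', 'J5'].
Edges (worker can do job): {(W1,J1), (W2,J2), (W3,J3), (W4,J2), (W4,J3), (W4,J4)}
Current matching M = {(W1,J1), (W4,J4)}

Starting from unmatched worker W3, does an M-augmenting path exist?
Yes: W3 → J3

An M-augmenting path alternates non-matching / matching edges, starting and ending at unmatched vertices.
Path: W3 → J3
(J3 is unmatched in M, so the path is augmenting.)
Flipping edges along this path would increase |M| from 2 to 3.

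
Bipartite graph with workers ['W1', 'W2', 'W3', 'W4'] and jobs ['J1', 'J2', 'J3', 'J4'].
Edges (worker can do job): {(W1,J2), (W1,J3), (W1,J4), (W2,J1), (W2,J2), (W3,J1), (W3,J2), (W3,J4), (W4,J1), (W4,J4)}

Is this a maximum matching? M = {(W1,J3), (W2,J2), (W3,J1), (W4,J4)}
Yes, size 4 is maximum

Proposed matching has size 4.
Maximum matching size for this graph: 4.

This is a maximum matching.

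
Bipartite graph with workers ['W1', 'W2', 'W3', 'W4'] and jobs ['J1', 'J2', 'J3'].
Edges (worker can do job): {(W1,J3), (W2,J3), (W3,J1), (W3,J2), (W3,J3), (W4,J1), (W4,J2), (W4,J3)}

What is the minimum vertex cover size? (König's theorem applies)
Minimum vertex cover size = 3

By König's theorem: in bipartite graphs,
min vertex cover = max matching = 3

Maximum matching has size 3, so minimum vertex cover also has size 3.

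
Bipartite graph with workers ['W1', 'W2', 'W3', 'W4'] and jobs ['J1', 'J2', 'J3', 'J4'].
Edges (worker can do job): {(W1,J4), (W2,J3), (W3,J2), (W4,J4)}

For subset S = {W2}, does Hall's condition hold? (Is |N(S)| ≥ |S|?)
Yes: |N(S)| = 1, |S| = 1

Subset S = {W2}
Neighbors N(S) = {J3}

|N(S)| = 1, |S| = 1
Hall's condition: |N(S)| ≥ |S| is satisfied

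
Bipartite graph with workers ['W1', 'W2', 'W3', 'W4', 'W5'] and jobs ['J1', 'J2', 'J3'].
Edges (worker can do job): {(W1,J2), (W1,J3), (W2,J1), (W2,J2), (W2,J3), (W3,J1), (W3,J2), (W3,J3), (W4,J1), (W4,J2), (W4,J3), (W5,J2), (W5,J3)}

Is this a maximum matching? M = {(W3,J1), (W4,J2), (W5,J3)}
Yes, size 3 is maximum

Proposed matching has size 3.
Maximum matching size for this graph: 3.

This is a maximum matching.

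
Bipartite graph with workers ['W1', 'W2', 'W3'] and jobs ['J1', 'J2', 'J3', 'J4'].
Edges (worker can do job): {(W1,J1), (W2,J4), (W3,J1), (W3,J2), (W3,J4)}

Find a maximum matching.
Matching: {(W1,J1), (W2,J4), (W3,J2)}

Maximum matching (size 3):
  W1 → J1
  W2 → J4
  W3 → J2

Each worker is assigned to at most one job, and each job to at most one worker.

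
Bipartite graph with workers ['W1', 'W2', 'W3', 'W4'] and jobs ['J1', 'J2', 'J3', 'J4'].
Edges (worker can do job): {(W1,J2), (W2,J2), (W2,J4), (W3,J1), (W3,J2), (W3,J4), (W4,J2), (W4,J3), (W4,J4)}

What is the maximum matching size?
Maximum matching size = 4

Maximum matching: {(W1,J2), (W2,J4), (W3,J1), (W4,J3)}
Size: 4

This assigns 4 workers to 4 distinct jobs.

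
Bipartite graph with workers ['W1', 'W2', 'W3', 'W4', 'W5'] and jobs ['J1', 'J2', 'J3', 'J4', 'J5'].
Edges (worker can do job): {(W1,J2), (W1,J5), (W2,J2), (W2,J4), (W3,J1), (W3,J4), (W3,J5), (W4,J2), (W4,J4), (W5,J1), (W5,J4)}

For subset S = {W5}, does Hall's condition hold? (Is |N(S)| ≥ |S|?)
Yes: |N(S)| = 2, |S| = 1

Subset S = {W5}
Neighbors N(S) = {J1, J4}

|N(S)| = 2, |S| = 1
Hall's condition: |N(S)| ≥ |S| is satisfied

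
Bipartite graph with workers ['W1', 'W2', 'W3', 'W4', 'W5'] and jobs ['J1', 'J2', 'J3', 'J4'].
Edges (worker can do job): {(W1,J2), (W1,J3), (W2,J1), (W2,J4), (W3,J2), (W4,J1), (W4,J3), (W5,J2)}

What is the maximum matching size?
Maximum matching size = 4

Maximum matching: {(W1,J3), (W2,J4), (W3,J2), (W4,J1)}
Size: 4

This assigns 4 workers to 4 distinct jobs.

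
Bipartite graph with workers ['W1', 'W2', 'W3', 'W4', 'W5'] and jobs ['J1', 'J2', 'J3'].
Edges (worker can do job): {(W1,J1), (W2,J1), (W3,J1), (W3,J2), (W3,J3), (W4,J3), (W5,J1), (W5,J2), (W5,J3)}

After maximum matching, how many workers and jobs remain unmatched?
Unmatched: 2 workers, 0 jobs

Maximum matching size: 3
Workers: 5 total, 3 matched, 2 unmatched
Jobs: 3 total, 3 matched, 0 unmatched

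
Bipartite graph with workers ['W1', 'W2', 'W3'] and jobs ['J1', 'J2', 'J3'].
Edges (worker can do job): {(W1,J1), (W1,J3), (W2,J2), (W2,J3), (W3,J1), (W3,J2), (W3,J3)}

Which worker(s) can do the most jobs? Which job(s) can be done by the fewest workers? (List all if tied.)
Most versatile: W3 (3 jobs); Least covered: J1, J2 (2 workers)

Worker degrees (jobs they can do): W1:2, W2:2, W3:3
Job degrees (workers who can do it): J1:2, J2:2, J3:3

Maximum worker degree is 3, achieved by: W3
Minimum job degree is 2, achieved by: J1, J2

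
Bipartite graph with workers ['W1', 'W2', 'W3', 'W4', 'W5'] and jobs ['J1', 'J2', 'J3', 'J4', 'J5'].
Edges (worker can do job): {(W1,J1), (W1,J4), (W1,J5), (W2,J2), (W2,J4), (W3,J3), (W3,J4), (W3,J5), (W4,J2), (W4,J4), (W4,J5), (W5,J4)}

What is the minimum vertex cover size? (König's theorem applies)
Minimum vertex cover size = 5

By König's theorem: in bipartite graphs,
min vertex cover = max matching = 5

Maximum matching has size 5, so minimum vertex cover also has size 5.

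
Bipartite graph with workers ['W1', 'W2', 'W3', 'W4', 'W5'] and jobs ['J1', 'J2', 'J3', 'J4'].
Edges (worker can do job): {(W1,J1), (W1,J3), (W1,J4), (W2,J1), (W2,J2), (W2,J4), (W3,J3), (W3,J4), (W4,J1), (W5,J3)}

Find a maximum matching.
Matching: {(W2,J2), (W3,J4), (W4,J1), (W5,J3)}

Maximum matching (size 4):
  W2 → J2
  W3 → J4
  W4 → J1
  W5 → J3

Each worker is assigned to at most one job, and each job to at most one worker.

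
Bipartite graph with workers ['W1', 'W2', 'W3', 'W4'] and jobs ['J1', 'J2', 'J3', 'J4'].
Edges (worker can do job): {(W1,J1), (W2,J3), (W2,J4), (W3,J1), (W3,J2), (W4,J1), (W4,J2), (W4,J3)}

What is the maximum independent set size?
Maximum independent set = 4

By König's theorem:
- Min vertex cover = Max matching = 4
- Max independent set = Total vertices - Min vertex cover
- Max independent set = 8 - 4 = 4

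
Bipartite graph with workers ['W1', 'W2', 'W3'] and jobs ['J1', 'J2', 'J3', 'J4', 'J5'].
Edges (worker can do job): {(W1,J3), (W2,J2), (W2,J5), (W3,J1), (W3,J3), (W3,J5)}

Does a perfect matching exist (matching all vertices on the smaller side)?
Yes, perfect matching exists (size 3)

Perfect matching: {(W1,J3), (W2,J2), (W3,J1)}
All 3 vertices on the smaller side are matched.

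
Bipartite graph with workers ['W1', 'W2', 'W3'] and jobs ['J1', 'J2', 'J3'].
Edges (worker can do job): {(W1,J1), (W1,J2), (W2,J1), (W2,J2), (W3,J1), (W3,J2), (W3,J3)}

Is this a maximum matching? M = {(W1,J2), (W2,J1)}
No, size 2 is not maximum

Proposed matching has size 2.
Maximum matching size for this graph: 3.

This is NOT maximum - can be improved to size 3.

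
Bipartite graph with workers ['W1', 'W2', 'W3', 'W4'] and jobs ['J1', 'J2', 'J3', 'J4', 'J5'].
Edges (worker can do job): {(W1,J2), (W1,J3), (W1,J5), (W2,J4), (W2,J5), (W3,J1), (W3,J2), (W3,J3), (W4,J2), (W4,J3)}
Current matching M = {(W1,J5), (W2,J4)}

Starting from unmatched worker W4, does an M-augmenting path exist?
Yes: W4 → J2

An M-augmenting path alternates non-matching / matching edges, starting and ending at unmatched vertices.
Path: W4 → J2
(J2 is unmatched in M, so the path is augmenting.)
Flipping edges along this path would increase |M| from 2 to 3.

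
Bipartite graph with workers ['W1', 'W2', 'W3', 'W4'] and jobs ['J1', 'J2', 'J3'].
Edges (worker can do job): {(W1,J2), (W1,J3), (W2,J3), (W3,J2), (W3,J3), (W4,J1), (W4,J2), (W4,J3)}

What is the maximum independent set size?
Maximum independent set = 4

By König's theorem:
- Min vertex cover = Max matching = 3
- Max independent set = Total vertices - Min vertex cover
- Max independent set = 7 - 3 = 4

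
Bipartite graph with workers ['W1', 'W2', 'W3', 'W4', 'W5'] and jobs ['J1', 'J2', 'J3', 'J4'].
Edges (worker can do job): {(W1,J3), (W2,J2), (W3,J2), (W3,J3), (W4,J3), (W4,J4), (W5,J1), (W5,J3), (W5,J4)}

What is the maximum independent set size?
Maximum independent set = 5

By König's theorem:
- Min vertex cover = Max matching = 4
- Max independent set = Total vertices - Min vertex cover
- Max independent set = 9 - 4 = 5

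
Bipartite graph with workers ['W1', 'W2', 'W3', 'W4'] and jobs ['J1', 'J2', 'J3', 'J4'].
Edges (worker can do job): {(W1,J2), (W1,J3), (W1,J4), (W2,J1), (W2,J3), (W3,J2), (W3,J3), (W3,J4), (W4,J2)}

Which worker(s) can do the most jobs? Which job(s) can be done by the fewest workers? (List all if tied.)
Most versatile: W1, W3 (3 jobs); Least covered: J1 (1 workers)

Worker degrees (jobs they can do): W1:3, W2:2, W3:3, W4:1
Job degrees (workers who can do it): J1:1, J2:3, J3:3, J4:2

Maximum worker degree is 3, achieved by: W1, W3
Minimum job degree is 1, achieved by: J1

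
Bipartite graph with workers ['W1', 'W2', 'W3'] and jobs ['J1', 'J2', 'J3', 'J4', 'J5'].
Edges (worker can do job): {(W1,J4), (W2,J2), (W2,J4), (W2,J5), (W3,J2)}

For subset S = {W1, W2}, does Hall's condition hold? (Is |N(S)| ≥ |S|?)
Yes: |N(S)| = 3, |S| = 2

Subset S = {W1, W2}
Neighbors N(S) = {J2, J4, J5}

|N(S)| = 3, |S| = 2
Hall's condition: |N(S)| ≥ |S| is satisfied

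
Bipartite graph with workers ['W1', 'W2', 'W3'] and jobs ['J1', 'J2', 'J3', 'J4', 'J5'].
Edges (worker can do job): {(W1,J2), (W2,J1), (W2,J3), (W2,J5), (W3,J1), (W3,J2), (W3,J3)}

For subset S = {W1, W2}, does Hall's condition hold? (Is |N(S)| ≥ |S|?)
Yes: |N(S)| = 4, |S| = 2

Subset S = {W1, W2}
Neighbors N(S) = {J1, J2, J3, J5}

|N(S)| = 4, |S| = 2
Hall's condition: |N(S)| ≥ |S| is satisfied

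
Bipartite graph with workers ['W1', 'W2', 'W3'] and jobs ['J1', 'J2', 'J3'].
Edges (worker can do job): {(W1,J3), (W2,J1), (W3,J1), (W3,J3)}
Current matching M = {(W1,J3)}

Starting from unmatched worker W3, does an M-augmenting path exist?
Yes: W3 → J1

An M-augmenting path alternates non-matching / matching edges, starting and ending at unmatched vertices.
Path: W3 → J1
(J1 is unmatched in M, so the path is augmenting.)
Flipping edges along this path would increase |M| from 1 to 2.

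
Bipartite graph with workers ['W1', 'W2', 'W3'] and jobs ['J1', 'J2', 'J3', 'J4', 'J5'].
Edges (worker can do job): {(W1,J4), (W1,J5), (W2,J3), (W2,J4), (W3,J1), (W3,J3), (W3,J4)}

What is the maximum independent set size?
Maximum independent set = 5

By König's theorem:
- Min vertex cover = Max matching = 3
- Max independent set = Total vertices - Min vertex cover
- Max independent set = 8 - 3 = 5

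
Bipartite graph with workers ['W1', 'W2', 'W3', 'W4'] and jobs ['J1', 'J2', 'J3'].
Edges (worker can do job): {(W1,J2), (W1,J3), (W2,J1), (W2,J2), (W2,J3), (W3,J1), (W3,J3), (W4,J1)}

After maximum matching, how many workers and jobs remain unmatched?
Unmatched: 1 workers, 0 jobs

Maximum matching size: 3
Workers: 4 total, 3 matched, 1 unmatched
Jobs: 3 total, 3 matched, 0 unmatched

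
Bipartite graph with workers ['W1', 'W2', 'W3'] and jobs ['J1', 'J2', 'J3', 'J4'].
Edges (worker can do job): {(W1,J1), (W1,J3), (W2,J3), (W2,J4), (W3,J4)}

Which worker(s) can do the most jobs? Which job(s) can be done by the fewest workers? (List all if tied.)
Most versatile: W1, W2 (2 jobs); Least covered: J2 (0 workers)

Worker degrees (jobs they can do): W1:2, W2:2, W3:1
Job degrees (workers who can do it): J1:1, J2:0, J3:2, J4:2

Maximum worker degree is 2, achieved by: W1, W2
Minimum job degree is 0, achieved by: J2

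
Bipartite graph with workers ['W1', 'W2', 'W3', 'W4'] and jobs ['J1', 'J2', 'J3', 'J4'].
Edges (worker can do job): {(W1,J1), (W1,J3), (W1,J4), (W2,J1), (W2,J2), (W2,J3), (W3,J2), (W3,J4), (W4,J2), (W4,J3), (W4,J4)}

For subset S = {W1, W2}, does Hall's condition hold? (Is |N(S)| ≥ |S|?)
Yes: |N(S)| = 4, |S| = 2

Subset S = {W1, W2}
Neighbors N(S) = {J1, J2, J3, J4}

|N(S)| = 4, |S| = 2
Hall's condition: |N(S)| ≥ |S| is satisfied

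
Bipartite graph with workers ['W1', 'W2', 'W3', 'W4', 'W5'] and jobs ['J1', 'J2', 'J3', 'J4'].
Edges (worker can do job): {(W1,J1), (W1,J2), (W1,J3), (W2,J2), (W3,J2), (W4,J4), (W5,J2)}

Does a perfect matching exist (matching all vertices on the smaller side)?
No, maximum matching has size 3 < 4

Maximum matching has size 3, need 4 for perfect matching.
Unmatched workers: ['W5', 'W2']
Unmatched jobs: ['J1']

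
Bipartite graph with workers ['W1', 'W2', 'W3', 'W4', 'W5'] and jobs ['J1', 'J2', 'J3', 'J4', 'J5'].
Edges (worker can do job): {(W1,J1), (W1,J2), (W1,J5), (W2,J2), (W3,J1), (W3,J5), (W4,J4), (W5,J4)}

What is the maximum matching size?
Maximum matching size = 4

Maximum matching: {(W1,J1), (W2,J2), (W3,J5), (W5,J4)}
Size: 4

This assigns 4 workers to 4 distinct jobs.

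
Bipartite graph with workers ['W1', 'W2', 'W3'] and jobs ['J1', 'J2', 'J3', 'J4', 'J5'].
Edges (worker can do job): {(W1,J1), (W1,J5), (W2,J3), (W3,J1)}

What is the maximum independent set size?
Maximum independent set = 5

By König's theorem:
- Min vertex cover = Max matching = 3
- Max independent set = Total vertices - Min vertex cover
- Max independent set = 8 - 3 = 5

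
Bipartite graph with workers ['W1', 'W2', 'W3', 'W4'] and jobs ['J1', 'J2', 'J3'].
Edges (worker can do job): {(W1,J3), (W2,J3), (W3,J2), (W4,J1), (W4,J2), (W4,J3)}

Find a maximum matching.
Matching: {(W1,J3), (W3,J2), (W4,J1)}

Maximum matching (size 3):
  W1 → J3
  W3 → J2
  W4 → J1

Each worker is assigned to at most one job, and each job to at most one worker.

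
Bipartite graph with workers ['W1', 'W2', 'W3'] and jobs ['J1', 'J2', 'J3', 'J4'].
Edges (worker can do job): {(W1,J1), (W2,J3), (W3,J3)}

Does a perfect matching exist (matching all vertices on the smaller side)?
No, maximum matching has size 2 < 3

Maximum matching has size 2, need 3 for perfect matching.
Unmatched workers: ['W2']
Unmatched jobs: ['J2', 'J4']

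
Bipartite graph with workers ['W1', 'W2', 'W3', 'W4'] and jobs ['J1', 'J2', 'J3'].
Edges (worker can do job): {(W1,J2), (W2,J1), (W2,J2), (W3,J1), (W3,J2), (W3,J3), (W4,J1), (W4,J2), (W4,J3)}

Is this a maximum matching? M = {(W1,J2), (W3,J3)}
No, size 2 is not maximum

Proposed matching has size 2.
Maximum matching size for this graph: 3.

This is NOT maximum - can be improved to size 3.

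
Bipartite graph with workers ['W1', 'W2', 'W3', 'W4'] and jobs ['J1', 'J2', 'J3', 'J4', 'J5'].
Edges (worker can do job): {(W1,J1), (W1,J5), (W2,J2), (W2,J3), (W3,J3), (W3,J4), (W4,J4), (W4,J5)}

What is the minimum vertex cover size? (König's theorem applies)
Minimum vertex cover size = 4

By König's theorem: in bipartite graphs,
min vertex cover = max matching = 4

Maximum matching has size 4, so minimum vertex cover also has size 4.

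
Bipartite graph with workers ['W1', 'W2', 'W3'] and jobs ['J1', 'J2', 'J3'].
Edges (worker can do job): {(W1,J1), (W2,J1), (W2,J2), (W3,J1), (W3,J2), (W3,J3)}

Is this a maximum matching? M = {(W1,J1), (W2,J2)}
No, size 2 is not maximum

Proposed matching has size 2.
Maximum matching size for this graph: 3.

This is NOT maximum - can be improved to size 3.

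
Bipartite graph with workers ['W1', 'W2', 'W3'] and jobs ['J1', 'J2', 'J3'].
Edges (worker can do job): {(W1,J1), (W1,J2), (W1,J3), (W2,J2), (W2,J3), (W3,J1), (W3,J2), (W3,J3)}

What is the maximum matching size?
Maximum matching size = 3

Maximum matching: {(W1,J3), (W2,J2), (W3,J1)}
Size: 3

This assigns 3 workers to 3 distinct jobs.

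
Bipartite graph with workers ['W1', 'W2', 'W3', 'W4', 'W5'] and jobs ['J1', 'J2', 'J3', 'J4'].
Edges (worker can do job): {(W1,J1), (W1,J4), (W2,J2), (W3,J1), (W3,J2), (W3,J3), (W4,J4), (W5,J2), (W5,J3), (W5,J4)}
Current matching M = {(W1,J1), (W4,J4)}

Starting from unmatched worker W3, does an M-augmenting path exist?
Yes: W3 → J2

An M-augmenting path alternates non-matching / matching edges, starting and ending at unmatched vertices.
Path: W3 → J2
(J2 is unmatched in M, so the path is augmenting.)
Flipping edges along this path would increase |M| from 2 to 3.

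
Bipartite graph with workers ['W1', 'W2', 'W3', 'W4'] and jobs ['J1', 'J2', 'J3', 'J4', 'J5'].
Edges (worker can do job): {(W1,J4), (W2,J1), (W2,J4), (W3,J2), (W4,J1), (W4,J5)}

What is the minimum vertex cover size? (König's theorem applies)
Minimum vertex cover size = 4

By König's theorem: in bipartite graphs,
min vertex cover = max matching = 4

Maximum matching has size 4, so minimum vertex cover also has size 4.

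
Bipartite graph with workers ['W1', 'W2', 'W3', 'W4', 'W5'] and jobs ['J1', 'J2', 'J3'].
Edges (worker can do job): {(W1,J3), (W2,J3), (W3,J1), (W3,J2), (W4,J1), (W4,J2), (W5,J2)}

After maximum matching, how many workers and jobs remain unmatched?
Unmatched: 2 workers, 0 jobs

Maximum matching size: 3
Workers: 5 total, 3 matched, 2 unmatched
Jobs: 3 total, 3 matched, 0 unmatched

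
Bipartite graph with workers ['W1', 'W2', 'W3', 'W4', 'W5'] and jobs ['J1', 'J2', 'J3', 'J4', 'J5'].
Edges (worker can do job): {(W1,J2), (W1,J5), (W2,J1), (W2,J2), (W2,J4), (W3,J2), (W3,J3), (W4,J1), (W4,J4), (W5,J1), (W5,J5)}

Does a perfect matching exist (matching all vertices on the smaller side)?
Yes, perfect matching exists (size 5)

Perfect matching: {(W1,J2), (W2,J4), (W3,J3), (W4,J1), (W5,J5)}
All 5 vertices on the smaller side are matched.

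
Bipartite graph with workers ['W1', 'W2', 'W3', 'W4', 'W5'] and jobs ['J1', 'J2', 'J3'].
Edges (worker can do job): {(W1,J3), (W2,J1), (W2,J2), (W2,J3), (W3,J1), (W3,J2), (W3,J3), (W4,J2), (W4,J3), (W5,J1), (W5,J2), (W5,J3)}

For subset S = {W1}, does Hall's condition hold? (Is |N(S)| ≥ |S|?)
Yes: |N(S)| = 1, |S| = 1

Subset S = {W1}
Neighbors N(S) = {J3}

|N(S)| = 1, |S| = 1
Hall's condition: |N(S)| ≥ |S| is satisfied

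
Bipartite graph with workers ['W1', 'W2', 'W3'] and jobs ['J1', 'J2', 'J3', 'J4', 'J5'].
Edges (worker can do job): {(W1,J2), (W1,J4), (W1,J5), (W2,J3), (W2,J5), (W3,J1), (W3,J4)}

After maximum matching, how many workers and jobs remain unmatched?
Unmatched: 0 workers, 2 jobs

Maximum matching size: 3
Workers: 3 total, 3 matched, 0 unmatched
Jobs: 5 total, 3 matched, 2 unmatched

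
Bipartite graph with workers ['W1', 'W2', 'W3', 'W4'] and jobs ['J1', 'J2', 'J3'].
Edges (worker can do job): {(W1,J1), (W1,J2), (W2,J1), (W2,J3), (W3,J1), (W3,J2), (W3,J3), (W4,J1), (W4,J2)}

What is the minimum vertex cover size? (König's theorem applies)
Minimum vertex cover size = 3

By König's theorem: in bipartite graphs,
min vertex cover = max matching = 3

Maximum matching has size 3, so minimum vertex cover also has size 3.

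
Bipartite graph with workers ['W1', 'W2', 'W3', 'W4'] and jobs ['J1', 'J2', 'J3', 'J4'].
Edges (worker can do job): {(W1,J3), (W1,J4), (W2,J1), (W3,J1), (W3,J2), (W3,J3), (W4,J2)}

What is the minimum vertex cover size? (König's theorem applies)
Minimum vertex cover size = 4

By König's theorem: in bipartite graphs,
min vertex cover = max matching = 4

Maximum matching has size 4, so minimum vertex cover also has size 4.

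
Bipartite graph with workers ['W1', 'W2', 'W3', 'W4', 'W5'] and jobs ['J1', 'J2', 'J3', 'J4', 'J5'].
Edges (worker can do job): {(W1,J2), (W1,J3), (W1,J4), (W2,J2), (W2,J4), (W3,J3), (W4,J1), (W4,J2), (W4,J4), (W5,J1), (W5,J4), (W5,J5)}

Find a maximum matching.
Matching: {(W1,J2), (W2,J4), (W3,J3), (W4,J1), (W5,J5)}

Maximum matching (size 5):
  W1 → J2
  W2 → J4
  W3 → J3
  W4 → J1
  W5 → J5

Each worker is assigned to at most one job, and each job to at most one worker.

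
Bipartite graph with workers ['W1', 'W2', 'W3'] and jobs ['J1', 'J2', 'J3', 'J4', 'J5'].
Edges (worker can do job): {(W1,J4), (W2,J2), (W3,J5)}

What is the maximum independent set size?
Maximum independent set = 5

By König's theorem:
- Min vertex cover = Max matching = 3
- Max independent set = Total vertices - Min vertex cover
- Max independent set = 8 - 3 = 5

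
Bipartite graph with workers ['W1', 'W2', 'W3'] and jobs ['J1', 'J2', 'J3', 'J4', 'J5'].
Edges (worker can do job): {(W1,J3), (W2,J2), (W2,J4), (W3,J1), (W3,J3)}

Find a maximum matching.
Matching: {(W1,J3), (W2,J2), (W3,J1)}

Maximum matching (size 3):
  W1 → J3
  W2 → J2
  W3 → J1

Each worker is assigned to at most one job, and each job to at most one worker.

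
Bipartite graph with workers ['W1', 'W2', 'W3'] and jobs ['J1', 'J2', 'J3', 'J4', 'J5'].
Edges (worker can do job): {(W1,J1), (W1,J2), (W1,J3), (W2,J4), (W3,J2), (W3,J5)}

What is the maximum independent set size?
Maximum independent set = 5

By König's theorem:
- Min vertex cover = Max matching = 3
- Max independent set = Total vertices - Min vertex cover
- Max independent set = 8 - 3 = 5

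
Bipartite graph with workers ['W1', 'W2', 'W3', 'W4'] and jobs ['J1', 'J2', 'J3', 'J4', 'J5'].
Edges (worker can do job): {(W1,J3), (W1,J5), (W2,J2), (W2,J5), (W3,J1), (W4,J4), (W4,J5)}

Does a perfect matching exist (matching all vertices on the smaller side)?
Yes, perfect matching exists (size 4)

Perfect matching: {(W1,J3), (W2,J5), (W3,J1), (W4,J4)}
All 4 vertices on the smaller side are matched.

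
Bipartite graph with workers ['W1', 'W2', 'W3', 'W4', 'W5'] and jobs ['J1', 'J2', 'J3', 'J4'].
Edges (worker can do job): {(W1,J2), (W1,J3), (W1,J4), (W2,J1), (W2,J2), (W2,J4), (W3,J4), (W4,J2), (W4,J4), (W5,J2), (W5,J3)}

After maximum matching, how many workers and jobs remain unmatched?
Unmatched: 1 workers, 0 jobs

Maximum matching size: 4
Workers: 5 total, 4 matched, 1 unmatched
Jobs: 4 total, 4 matched, 0 unmatched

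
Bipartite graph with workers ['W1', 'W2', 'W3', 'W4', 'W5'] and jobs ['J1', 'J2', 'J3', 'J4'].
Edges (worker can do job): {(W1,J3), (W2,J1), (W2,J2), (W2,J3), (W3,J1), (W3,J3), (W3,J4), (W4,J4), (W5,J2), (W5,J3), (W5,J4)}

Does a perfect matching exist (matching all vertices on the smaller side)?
Yes, perfect matching exists (size 4)

Perfect matching: {(W2,J2), (W3,J1), (W4,J4), (W5,J3)}
All 4 vertices on the smaller side are matched.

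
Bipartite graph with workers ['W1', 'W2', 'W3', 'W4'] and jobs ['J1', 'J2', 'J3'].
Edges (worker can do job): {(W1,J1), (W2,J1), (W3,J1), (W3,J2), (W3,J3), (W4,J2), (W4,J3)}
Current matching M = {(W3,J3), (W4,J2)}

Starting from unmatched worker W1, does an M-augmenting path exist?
Yes: W1 → J1

An M-augmenting path alternates non-matching / matching edges, starting and ending at unmatched vertices.
Path: W1 → J1
(J1 is unmatched in M, so the path is augmenting.)
Flipping edges along this path would increase |M| from 2 to 3.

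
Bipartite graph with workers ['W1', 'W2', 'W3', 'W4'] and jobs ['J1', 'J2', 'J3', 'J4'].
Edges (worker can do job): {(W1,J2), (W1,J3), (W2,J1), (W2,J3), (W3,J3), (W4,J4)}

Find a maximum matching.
Matching: {(W1,J2), (W2,J1), (W3,J3), (W4,J4)}

Maximum matching (size 4):
  W1 → J2
  W2 → J1
  W3 → J3
  W4 → J4

Each worker is assigned to at most one job, and each job to at most one worker.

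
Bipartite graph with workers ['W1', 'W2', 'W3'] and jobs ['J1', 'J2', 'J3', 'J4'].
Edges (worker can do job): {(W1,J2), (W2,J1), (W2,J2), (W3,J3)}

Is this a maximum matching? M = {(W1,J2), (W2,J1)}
No, size 2 is not maximum

Proposed matching has size 2.
Maximum matching size for this graph: 3.

This is NOT maximum - can be improved to size 3.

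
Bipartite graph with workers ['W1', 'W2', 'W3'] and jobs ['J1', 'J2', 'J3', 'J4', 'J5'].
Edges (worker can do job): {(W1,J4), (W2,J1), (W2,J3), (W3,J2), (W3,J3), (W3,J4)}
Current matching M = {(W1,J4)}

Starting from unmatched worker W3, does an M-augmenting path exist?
Yes: W3 → J2

An M-augmenting path alternates non-matching / matching edges, starting and ending at unmatched vertices.
Path: W3 → J2
(J2 is unmatched in M, so the path is augmenting.)
Flipping edges along this path would increase |M| from 1 to 2.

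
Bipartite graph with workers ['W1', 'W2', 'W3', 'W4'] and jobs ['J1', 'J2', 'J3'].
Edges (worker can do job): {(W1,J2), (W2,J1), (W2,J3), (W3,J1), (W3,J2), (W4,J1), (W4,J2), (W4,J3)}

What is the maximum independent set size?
Maximum independent set = 4

By König's theorem:
- Min vertex cover = Max matching = 3
- Max independent set = Total vertices - Min vertex cover
- Max independent set = 7 - 3 = 4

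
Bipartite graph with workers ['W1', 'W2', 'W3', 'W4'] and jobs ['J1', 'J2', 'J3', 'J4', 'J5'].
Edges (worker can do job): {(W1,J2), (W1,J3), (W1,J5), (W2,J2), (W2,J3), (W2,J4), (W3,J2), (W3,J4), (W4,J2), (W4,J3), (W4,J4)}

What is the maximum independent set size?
Maximum independent set = 5

By König's theorem:
- Min vertex cover = Max matching = 4
- Max independent set = Total vertices - Min vertex cover
- Max independent set = 9 - 4 = 5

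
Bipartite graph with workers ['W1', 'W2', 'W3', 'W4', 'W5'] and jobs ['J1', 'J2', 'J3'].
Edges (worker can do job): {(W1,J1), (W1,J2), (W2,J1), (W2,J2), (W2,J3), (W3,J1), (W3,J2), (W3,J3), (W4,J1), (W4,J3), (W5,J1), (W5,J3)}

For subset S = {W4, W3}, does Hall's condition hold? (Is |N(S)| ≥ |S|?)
Yes: |N(S)| = 3, |S| = 2

Subset S = {W4, W3}
Neighbors N(S) = {J1, J2, J3}

|N(S)| = 3, |S| = 2
Hall's condition: |N(S)| ≥ |S| is satisfied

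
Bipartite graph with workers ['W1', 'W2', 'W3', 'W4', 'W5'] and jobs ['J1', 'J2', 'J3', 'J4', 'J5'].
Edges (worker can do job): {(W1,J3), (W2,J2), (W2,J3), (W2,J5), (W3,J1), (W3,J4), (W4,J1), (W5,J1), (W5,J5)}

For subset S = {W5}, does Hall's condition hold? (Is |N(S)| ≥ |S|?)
Yes: |N(S)| = 2, |S| = 1

Subset S = {W5}
Neighbors N(S) = {J1, J5}

|N(S)| = 2, |S| = 1
Hall's condition: |N(S)| ≥ |S| is satisfied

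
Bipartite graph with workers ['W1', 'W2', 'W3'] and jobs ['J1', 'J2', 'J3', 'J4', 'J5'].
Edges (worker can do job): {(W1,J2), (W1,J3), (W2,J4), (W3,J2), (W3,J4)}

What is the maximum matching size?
Maximum matching size = 3

Maximum matching: {(W1,J3), (W2,J4), (W3,J2)}
Size: 3

This assigns 3 workers to 3 distinct jobs.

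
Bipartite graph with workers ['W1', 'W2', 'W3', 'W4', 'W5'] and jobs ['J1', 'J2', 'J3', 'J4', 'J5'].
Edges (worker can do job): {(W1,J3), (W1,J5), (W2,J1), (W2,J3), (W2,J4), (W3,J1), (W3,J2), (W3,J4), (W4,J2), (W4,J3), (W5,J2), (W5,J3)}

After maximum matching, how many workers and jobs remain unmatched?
Unmatched: 0 workers, 0 jobs

Maximum matching size: 5
Workers: 5 total, 5 matched, 0 unmatched
Jobs: 5 total, 5 matched, 0 unmatched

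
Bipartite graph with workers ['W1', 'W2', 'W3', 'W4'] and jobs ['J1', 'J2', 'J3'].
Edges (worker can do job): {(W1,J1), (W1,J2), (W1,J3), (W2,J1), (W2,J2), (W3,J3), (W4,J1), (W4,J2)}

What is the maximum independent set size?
Maximum independent set = 4

By König's theorem:
- Min vertex cover = Max matching = 3
- Max independent set = Total vertices - Min vertex cover
- Max independent set = 7 - 3 = 4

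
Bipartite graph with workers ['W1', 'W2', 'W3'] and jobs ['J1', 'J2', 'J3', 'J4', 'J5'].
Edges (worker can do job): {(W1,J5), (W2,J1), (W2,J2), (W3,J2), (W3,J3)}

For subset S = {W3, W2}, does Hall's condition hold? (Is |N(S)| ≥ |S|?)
Yes: |N(S)| = 3, |S| = 2

Subset S = {W3, W2}
Neighbors N(S) = {J1, J2, J3}

|N(S)| = 3, |S| = 2
Hall's condition: |N(S)| ≥ |S| is satisfied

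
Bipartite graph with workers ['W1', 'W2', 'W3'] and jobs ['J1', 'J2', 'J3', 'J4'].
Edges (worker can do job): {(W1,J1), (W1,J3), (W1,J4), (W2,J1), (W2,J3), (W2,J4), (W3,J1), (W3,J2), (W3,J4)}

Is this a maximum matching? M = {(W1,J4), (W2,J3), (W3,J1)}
Yes, size 3 is maximum

Proposed matching has size 3.
Maximum matching size for this graph: 3.

This is a maximum matching.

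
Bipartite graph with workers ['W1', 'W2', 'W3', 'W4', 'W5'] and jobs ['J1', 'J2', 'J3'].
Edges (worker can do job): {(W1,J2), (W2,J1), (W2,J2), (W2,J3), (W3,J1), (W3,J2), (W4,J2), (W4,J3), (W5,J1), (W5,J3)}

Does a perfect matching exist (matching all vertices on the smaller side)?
Yes, perfect matching exists (size 3)

Perfect matching: {(W3,J1), (W4,J2), (W5,J3)}
All 3 vertices on the smaller side are matched.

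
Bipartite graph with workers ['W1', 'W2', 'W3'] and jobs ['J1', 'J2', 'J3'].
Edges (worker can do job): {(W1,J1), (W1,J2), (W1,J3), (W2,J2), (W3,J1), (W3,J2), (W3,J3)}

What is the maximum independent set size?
Maximum independent set = 3

By König's theorem:
- Min vertex cover = Max matching = 3
- Max independent set = Total vertices - Min vertex cover
- Max independent set = 6 - 3 = 3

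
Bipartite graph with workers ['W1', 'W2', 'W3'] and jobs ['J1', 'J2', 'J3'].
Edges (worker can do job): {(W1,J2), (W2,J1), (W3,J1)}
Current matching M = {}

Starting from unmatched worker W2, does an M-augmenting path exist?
Yes: W2 → J1

An M-augmenting path alternates non-matching / matching edges, starting and ending at unmatched vertices.
Path: W2 → J1
(J1 is unmatched in M, so the path is augmenting.)
Flipping edges along this path would increase |M| from 0 to 1.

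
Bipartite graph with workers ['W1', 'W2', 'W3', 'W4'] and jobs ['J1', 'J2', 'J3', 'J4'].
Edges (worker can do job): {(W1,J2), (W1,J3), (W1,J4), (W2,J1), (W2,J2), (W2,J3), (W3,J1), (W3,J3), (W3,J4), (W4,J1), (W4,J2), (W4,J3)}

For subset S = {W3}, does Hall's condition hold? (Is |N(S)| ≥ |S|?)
Yes: |N(S)| = 3, |S| = 1

Subset S = {W3}
Neighbors N(S) = {J1, J3, J4}

|N(S)| = 3, |S| = 1
Hall's condition: |N(S)| ≥ |S| is satisfied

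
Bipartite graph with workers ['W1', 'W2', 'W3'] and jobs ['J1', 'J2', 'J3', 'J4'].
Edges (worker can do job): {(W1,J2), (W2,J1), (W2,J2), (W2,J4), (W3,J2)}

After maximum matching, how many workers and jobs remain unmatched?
Unmatched: 1 workers, 2 jobs

Maximum matching size: 2
Workers: 3 total, 2 matched, 1 unmatched
Jobs: 4 total, 2 matched, 2 unmatched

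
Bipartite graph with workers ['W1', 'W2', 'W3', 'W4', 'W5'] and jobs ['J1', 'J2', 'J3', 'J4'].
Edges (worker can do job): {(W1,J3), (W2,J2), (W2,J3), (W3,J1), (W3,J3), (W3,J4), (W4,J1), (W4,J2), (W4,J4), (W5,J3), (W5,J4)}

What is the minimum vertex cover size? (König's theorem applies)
Minimum vertex cover size = 4

By König's theorem: in bipartite graphs,
min vertex cover = max matching = 4

Maximum matching has size 4, so minimum vertex cover also has size 4.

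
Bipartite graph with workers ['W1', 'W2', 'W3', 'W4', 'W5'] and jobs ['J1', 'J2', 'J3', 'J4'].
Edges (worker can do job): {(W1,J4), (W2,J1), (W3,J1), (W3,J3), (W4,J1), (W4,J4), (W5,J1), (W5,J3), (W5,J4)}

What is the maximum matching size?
Maximum matching size = 3

Maximum matching: {(W3,J1), (W4,J4), (W5,J3)}
Size: 3

This assigns 3 workers to 3 distinct jobs.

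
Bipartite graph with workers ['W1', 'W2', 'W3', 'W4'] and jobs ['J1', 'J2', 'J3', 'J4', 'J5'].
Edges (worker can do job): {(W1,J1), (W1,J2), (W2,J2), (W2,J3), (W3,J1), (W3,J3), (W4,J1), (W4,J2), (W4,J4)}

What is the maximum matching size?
Maximum matching size = 4

Maximum matching: {(W1,J2), (W2,J3), (W3,J1), (W4,J4)}
Size: 4

This assigns 4 workers to 4 distinct jobs.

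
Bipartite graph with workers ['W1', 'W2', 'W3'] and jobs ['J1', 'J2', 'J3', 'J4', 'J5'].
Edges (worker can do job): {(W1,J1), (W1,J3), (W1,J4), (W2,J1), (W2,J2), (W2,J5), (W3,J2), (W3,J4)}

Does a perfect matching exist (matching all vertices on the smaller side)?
Yes, perfect matching exists (size 3)

Perfect matching: {(W1,J1), (W2,J2), (W3,J4)}
All 3 vertices on the smaller side are matched.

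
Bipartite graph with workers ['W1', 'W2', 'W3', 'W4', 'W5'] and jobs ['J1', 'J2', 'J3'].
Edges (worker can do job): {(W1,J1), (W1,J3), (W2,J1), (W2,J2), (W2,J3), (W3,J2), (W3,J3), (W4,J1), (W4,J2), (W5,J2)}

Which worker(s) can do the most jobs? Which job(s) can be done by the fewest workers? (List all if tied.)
Most versatile: W2 (3 jobs); Least covered: J1, J3 (3 workers)

Worker degrees (jobs they can do): W1:2, W2:3, W3:2, W4:2, W5:1
Job degrees (workers who can do it): J1:3, J2:4, J3:3

Maximum worker degree is 3, achieved by: W2
Minimum job degree is 3, achieved by: J1, J3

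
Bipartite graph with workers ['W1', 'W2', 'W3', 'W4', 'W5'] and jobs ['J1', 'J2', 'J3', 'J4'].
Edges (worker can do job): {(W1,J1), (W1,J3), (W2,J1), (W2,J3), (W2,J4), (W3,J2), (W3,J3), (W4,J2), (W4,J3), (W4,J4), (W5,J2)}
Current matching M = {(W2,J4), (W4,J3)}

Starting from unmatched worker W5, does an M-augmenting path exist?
Yes: W5 → J2

An M-augmenting path alternates non-matching / matching edges, starting and ending at unmatched vertices.
Path: W5 → J2
(J2 is unmatched in M, so the path is augmenting.)
Flipping edges along this path would increase |M| from 2 to 3.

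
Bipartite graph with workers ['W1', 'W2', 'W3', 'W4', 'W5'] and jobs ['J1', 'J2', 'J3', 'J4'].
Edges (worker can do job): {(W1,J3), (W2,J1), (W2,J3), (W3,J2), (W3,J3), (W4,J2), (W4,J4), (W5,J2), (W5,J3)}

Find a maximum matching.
Matching: {(W2,J1), (W3,J2), (W4,J4), (W5,J3)}

Maximum matching (size 4):
  W2 → J1
  W3 → J2
  W4 → J4
  W5 → J3

Each worker is assigned to at most one job, and each job to at most one worker.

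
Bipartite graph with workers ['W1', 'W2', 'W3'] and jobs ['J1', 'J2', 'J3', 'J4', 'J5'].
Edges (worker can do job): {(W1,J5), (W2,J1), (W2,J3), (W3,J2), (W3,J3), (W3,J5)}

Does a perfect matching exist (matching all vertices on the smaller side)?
Yes, perfect matching exists (size 3)

Perfect matching: {(W1,J5), (W2,J3), (W3,J2)}
All 3 vertices on the smaller side are matched.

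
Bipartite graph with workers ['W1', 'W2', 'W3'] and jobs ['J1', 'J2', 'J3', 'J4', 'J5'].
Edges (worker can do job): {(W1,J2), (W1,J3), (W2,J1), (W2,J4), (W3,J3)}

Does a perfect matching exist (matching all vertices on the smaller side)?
Yes, perfect matching exists (size 3)

Perfect matching: {(W1,J2), (W2,J1), (W3,J3)}
All 3 vertices on the smaller side are matched.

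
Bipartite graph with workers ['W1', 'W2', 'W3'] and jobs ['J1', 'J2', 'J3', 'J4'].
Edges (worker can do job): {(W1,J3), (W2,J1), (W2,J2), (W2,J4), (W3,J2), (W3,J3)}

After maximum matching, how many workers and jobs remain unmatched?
Unmatched: 0 workers, 1 jobs

Maximum matching size: 3
Workers: 3 total, 3 matched, 0 unmatched
Jobs: 4 total, 3 matched, 1 unmatched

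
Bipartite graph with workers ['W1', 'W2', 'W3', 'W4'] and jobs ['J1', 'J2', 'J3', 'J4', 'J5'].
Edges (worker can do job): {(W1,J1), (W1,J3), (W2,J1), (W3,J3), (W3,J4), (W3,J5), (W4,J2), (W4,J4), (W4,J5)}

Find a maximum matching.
Matching: {(W1,J3), (W2,J1), (W3,J5), (W4,J2)}

Maximum matching (size 4):
  W1 → J3
  W2 → J1
  W3 → J5
  W4 → J2

Each worker is assigned to at most one job, and each job to at most one worker.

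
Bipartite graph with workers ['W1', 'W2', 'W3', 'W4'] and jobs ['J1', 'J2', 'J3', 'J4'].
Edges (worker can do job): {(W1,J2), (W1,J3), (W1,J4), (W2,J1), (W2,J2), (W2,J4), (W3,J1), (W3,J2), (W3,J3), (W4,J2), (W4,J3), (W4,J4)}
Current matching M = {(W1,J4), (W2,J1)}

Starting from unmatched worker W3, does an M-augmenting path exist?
Yes: W3 → J2

An M-augmenting path alternates non-matching / matching edges, starting and ending at unmatched vertices.
Path: W3 → J2
(J2 is unmatched in M, so the path is augmenting.)
Flipping edges along this path would increase |M| from 2 to 3.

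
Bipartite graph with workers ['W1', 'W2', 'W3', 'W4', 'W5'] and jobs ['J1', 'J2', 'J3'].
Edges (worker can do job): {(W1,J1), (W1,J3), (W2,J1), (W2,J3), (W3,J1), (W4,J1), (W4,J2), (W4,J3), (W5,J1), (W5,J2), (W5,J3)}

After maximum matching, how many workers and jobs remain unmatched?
Unmatched: 2 workers, 0 jobs

Maximum matching size: 3
Workers: 5 total, 3 matched, 2 unmatched
Jobs: 3 total, 3 matched, 0 unmatched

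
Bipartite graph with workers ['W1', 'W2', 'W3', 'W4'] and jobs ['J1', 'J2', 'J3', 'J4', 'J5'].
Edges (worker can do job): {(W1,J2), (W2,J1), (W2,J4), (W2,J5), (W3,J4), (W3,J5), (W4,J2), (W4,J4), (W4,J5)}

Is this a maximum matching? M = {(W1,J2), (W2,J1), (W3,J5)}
No, size 3 is not maximum

Proposed matching has size 3.
Maximum matching size for this graph: 4.

This is NOT maximum - can be improved to size 4.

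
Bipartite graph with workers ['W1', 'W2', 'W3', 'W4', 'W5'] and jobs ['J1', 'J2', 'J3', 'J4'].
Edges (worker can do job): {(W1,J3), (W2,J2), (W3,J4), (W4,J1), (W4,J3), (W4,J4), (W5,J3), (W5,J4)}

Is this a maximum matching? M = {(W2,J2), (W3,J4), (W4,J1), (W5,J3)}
Yes, size 4 is maximum

Proposed matching has size 4.
Maximum matching size for this graph: 4.

This is a maximum matching.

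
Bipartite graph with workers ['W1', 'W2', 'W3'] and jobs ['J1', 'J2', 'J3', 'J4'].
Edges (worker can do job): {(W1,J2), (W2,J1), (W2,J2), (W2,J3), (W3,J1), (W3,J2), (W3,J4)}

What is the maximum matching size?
Maximum matching size = 3

Maximum matching: {(W1,J2), (W2,J3), (W3,J1)}
Size: 3

This assigns 3 workers to 3 distinct jobs.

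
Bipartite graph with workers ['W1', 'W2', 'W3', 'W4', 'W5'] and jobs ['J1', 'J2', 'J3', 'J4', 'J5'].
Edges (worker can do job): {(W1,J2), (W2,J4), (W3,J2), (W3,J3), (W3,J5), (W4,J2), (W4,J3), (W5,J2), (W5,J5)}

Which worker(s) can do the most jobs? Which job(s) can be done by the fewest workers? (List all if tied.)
Most versatile: W3 (3 jobs); Least covered: J1 (0 workers)

Worker degrees (jobs they can do): W1:1, W2:1, W3:3, W4:2, W5:2
Job degrees (workers who can do it): J1:0, J2:4, J3:2, J4:1, J5:2

Maximum worker degree is 3, achieved by: W3
Minimum job degree is 0, achieved by: J1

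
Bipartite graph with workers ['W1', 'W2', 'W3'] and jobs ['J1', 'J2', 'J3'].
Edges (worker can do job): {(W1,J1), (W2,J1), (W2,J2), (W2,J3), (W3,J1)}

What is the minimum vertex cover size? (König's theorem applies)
Minimum vertex cover size = 2

By König's theorem: in bipartite graphs,
min vertex cover = max matching = 2

Maximum matching has size 2, so minimum vertex cover also has size 2.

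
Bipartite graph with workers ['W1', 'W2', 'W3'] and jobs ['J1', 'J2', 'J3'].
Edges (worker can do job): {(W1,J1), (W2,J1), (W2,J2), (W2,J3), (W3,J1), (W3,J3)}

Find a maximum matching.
Matching: {(W1,J1), (W2,J2), (W3,J3)}

Maximum matching (size 3):
  W1 → J1
  W2 → J2
  W3 → J3

Each worker is assigned to at most one job, and each job to at most one worker.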